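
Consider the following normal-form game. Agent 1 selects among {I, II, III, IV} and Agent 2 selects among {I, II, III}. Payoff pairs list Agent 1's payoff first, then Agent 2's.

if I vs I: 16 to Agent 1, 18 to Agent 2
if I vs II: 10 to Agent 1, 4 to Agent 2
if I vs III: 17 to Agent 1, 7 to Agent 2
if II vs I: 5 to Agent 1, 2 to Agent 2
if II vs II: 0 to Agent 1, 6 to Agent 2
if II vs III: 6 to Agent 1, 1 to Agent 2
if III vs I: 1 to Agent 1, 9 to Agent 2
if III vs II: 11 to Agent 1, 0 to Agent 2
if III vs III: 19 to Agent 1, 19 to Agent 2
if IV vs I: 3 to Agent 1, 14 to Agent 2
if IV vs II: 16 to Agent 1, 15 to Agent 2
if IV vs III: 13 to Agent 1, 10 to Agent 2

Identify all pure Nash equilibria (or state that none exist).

Check mutual best responses: a cell is a NE iff neither player can gain by unilaterally deviating.
Agent 1's best responses — vs I: I (payoff 16); vs II: IV (payoff 16); vs III: III (payoff 19).
Agent 2's best responses — vs I: I (payoff 18); vs II: II (payoff 6); vs III: III (payoff 19); vs IV: II (payoff 15).
Mutual best responses occur at (I, I), (III, III), and (IV, II); at each, neither player gains by switching.

(I, I), (III, III), and (IV, II)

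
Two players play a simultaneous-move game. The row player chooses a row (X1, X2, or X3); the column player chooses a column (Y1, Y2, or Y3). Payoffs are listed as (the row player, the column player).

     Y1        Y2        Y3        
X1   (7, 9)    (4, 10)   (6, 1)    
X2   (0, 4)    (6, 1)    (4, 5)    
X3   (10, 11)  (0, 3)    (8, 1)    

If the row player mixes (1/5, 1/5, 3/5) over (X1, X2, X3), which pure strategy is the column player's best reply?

Y1

Compute the column player's expected payoff from each pure strategy against the given mix.
Y1: (1/5)·9 + (1/5)·4 + (3/5)·11 = 46/5
Y2: (1/5)·10 + (1/5)·1 + (3/5)·3 = 4
Y3: (1/5)·1 + (1/5)·5 + (3/5)·1 = 9/5
Highest expected payoff is 46/5, from Y1.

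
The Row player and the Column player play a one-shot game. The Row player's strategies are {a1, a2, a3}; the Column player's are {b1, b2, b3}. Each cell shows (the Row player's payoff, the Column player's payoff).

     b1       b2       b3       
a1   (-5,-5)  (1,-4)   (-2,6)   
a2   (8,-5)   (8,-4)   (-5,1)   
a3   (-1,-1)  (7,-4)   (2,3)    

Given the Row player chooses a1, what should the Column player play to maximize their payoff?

b3

With the Row player fixed at a1, the Column player's payoffs are: b1 → -5, b2 → -4, b3 → 6.
The maximum is 6, achieved by b3.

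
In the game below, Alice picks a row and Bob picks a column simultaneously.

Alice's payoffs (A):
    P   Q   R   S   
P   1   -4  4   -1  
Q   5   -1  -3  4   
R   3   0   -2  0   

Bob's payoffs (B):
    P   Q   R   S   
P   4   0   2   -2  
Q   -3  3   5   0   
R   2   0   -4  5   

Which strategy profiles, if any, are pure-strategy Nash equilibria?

Check mutual best responses: a cell is a NE iff neither player can gain by unilaterally deviating.
Alice's best responses — vs P: Q (payoff 5); vs Q: R (payoff 0); vs R: P (payoff 4); vs S: Q (payoff 4).
Bob's best responses — vs P: P (payoff 4); vs Q: R (payoff 5); vs R: S (payoff 5).
No cell has both players best-responding. For instance, Alice's best reply to P is Q, but against Q Bob prefers R over P.

No pure-strategy Nash equilibrium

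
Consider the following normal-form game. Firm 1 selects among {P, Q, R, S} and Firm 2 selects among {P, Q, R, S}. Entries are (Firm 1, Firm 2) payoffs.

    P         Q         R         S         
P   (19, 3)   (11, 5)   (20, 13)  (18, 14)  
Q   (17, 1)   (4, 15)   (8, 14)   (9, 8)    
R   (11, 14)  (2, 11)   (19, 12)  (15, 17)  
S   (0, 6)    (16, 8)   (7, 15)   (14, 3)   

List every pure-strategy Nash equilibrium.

Find each player's best response to every opponent strategy; NE are the intersections.
Firm 1's best responses — vs P: P (payoff 19); vs Q: S (payoff 16); vs R: P (payoff 20); vs S: P (payoff 18).
Firm 2's best responses — vs P: S (payoff 14); vs Q: Q (payoff 15); vs R: S (payoff 17); vs S: R (payoff 15).
The only mutual best response is (P, S); neither player gains by switching there.

(P, S)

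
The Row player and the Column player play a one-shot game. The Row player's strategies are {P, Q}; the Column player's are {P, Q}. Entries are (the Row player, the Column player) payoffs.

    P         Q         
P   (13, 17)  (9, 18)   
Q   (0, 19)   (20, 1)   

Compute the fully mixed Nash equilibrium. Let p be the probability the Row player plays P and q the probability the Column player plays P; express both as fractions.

In a mixed NE each player is indifferent between their pure strategies, so the opponent's mix sets the indifference.
The Column player indifferent between P and Q: p·17 + (1−p)·19 = p·18 + (1−p)·1 ⟹ 19 + (-2)p = 1 + 17p ⟹ p = 18/19.
The Row player indifferent between P and Q: q·13 + (1−q)·9 = q·0 + (1−q)·20 ⟹ 9 + 4q = 20 + (-20)q ⟹ q = 11/24.

p = 18/19, q = 11/24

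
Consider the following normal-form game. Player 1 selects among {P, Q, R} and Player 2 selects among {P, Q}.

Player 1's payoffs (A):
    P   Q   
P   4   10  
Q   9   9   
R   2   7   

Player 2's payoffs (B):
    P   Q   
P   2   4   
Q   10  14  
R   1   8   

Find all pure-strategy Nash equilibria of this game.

(P, Q)

Find each player's best response to every opponent strategy; NE are the intersections.
Player 1's best responses — vs P: Q (payoff 9); vs Q: P (payoff 10).
Player 2's best responses — vs P: Q (payoff 4); vs Q: Q (payoff 14); vs R: Q (payoff 8).
The only mutual best response is (P, Q); neither player gains by switching there.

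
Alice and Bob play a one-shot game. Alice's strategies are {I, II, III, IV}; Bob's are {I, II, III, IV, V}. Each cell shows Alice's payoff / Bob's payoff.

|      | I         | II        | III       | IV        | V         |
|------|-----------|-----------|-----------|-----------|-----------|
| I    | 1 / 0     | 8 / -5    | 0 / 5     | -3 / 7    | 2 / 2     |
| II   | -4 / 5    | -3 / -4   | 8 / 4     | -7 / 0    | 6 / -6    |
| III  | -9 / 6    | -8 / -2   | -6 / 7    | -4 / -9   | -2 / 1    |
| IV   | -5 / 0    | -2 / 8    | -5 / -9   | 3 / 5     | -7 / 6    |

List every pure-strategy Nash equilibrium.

None

A profile is a Nash equilibrium when each player is best-responding to the other.
Alice's best responses — vs I: I (payoff 1); vs II: I (payoff 8); vs III: II (payoff 8); vs IV: IV (payoff 3); vs V: II (payoff 6).
Bob's best responses — vs I: IV (payoff 7); vs II: I (payoff 5); vs III: III (payoff 7); vs IV: II (payoff 8).
No cell has both players best-responding. For instance, Alice's best reply to V is II, but against II Bob prefers I over V.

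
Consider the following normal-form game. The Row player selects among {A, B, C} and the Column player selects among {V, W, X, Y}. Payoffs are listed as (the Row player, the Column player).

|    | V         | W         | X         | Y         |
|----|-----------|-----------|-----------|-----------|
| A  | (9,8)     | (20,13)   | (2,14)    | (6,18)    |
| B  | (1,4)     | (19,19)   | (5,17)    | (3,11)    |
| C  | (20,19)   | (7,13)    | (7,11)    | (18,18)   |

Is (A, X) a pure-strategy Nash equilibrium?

No

Holding the Column player at X: the Row player gets 2 from A but could get 7 by switching to C. The Row player has a profitable deviation.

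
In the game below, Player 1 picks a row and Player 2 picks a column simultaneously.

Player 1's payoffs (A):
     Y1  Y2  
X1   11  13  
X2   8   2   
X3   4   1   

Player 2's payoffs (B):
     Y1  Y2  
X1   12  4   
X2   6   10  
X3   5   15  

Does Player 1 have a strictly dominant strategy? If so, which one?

A strategy is strictly dominant if it gives Player 1 a strictly higher payoff than every other strategy, against every choice by the opponent.
X1 strictly dominates: vs Y1: 11 > each of {8, 4}; vs Y2: 13 > each of {2, 1}.

X1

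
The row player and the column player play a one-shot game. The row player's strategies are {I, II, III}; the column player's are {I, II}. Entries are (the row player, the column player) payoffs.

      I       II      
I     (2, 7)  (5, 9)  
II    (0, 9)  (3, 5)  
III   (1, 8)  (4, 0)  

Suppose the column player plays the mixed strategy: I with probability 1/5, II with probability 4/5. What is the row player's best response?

I

Compute the row player's expected payoff from each pure strategy against the given mix.
I: (1/5)·2 + (4/5)·5 = 22/5
II: (1/5)·0 + (4/5)·3 = 12/5
III: (1/5)·1 + (4/5)·4 = 17/5
Highest expected payoff is 22/5, from I.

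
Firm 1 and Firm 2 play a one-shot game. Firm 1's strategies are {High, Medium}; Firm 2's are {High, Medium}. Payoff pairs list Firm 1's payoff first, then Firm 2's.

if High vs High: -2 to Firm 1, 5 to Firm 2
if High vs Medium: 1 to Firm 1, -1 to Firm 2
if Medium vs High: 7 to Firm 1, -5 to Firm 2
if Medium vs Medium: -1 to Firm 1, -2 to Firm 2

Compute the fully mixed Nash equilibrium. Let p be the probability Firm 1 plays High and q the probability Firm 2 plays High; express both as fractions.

Each player's mixing probability is pinned down by making the *other* player indifferent.
Firm 2 indifferent between High and Medium: p·5 + (1−p)·(-5) = p·(-1) + (1−p)·(-2) ⟹ (-5) + 10p = (-2) + 1p ⟹ p = 1/3.
Firm 1 indifferent between High and Medium: q·(-2) + (1−q)·1 = q·7 + (1−q)·(-1) ⟹ 1 + (-3)q = (-1) + 8q ⟹ q = 2/11.

p = 1/3, q = 2/11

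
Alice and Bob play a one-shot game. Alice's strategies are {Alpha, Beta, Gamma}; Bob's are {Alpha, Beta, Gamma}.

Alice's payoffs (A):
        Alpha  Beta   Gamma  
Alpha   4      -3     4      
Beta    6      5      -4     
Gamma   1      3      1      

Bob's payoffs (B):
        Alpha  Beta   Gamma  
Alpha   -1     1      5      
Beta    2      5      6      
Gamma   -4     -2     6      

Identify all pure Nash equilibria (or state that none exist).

Check mutual best responses: a cell is a NE iff neither player can gain by unilaterally deviating.
Alice's best responses — vs Alpha: Beta (payoff 6); vs Beta: Beta (payoff 5); vs Gamma: Alpha (payoff 4).
Bob's best responses — vs Alpha: Gamma (payoff 5); vs Beta: Gamma (payoff 6); vs Gamma: Gamma (payoff 6).
The only mutual best response is (Alpha, Gamma); neither player gains by switching there.

(Alpha, Gamma)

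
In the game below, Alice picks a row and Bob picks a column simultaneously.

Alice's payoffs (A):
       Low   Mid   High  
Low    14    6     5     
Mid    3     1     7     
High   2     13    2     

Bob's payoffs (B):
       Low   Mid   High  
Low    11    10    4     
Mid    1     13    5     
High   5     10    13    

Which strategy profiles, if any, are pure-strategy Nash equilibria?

(Low, Low)

Check mutual best responses: a cell is a NE iff neither player can gain by unilaterally deviating.
Alice's best responses — vs Low: Low (payoff 14); vs Mid: High (payoff 13); vs High: Mid (payoff 7).
Bob's best responses — vs Low: Low (payoff 11); vs Mid: Mid (payoff 13); vs High: High (payoff 13).
The only mutual best response is (Low, Low); neither player gains by switching there.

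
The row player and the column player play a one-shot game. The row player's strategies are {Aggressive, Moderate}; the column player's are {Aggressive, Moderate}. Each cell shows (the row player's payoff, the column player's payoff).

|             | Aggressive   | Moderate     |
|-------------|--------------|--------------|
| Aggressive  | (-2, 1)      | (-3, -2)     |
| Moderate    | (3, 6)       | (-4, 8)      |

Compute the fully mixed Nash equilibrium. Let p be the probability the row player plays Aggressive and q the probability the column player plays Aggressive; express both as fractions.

p = 2/5, q = 1/6

In a mixed NE each player is indifferent between their pure strategies, so the opponent's mix sets the indifference.
The column player indifferent between Aggressive and Moderate: p·1 + (1−p)·6 = p·(-2) + (1−p)·8 ⟹ 6 + (-5)p = 8 + (-10)p ⟹ p = 2/5.
The row player indifferent between Aggressive and Moderate: q·(-2) + (1−q)·(-3) = q·3 + (1−q)·(-4) ⟹ (-3) + 1q = (-4) + 7q ⟹ q = 1/6.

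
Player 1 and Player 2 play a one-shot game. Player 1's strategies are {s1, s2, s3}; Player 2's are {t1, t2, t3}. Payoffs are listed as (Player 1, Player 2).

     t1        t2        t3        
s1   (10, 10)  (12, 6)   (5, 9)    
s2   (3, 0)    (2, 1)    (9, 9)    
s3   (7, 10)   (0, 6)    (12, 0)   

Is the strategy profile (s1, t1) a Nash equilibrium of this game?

Yes

Holding Player 2 at t1: Player 1 gets 10 from s1, versus 3 from s2, 7 from s3. No profitable deviation for Player 1.
Holding Player 1 at s1: Player 2 gets 10 from t1, versus 6 from t2, 9 from t3. No profitable deviation for Player 2 either.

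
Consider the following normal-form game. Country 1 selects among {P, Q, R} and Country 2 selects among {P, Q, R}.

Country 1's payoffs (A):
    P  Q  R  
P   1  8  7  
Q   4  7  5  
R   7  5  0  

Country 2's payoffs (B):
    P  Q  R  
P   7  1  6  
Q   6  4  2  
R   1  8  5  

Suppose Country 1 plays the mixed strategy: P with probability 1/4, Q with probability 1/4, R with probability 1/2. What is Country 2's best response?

Q

Country 2's best reply maximizes expected payoff against the mix.
P: (1/4)·7 + (1/4)·6 + (1/2)·1 = 15/4
Q: (1/4)·1 + (1/4)·4 + (1/2)·8 = 21/4
R: (1/4)·6 + (1/4)·2 + (1/2)·5 = 9/2
Highest expected payoff is 21/4, from Q.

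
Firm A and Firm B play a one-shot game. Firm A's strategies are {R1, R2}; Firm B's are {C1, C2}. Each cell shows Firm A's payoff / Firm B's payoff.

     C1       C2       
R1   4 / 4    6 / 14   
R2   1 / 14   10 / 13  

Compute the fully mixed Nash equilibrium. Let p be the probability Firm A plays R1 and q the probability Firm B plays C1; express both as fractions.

Each player's mixing probability is pinned down by making the *other* player indifferent.
Firm B indifferent between C1 and C2: p·4 + (1−p)·14 = p·14 + (1−p)·13 ⟹ 14 + (-10)p = 13 + 1p ⟹ p = 1/11.
Firm A indifferent between R1 and R2: q·4 + (1−q)·6 = q·1 + (1−q)·10 ⟹ 6 + (-2)q = 10 + (-9)q ⟹ q = 4/7.

p = 1/11, q = 4/7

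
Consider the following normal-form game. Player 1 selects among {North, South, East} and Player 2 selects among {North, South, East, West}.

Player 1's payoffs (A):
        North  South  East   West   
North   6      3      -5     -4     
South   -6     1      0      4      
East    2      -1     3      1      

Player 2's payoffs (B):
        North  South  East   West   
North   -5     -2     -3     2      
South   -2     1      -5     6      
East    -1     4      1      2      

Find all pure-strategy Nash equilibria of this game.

Check mutual best responses: a cell is a NE iff neither player can gain by unilaterally deviating.
Player 1's best responses — vs North: North (payoff 6); vs South: North (payoff 3); vs East: East (payoff 3); vs West: South (payoff 4).
Player 2's best responses — vs North: West (payoff 2); vs South: West (payoff 6); vs East: South (payoff 4).
The only mutual best response is (South, West); neither player gains by switching there.

(South, West)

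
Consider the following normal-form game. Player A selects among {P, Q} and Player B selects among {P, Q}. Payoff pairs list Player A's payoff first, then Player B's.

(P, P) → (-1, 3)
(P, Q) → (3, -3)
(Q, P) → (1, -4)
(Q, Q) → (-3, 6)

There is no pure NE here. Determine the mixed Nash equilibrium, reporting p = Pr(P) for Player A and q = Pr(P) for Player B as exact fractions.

Each player's mixing probability is pinned down by making the *other* player indifferent.
Player B indifferent between P and Q: p·3 + (1−p)·(-4) = p·(-3) + (1−p)·6 ⟹ (-4) + 7p = 6 + (-9)p ⟹ p = 5/8.
Player A indifferent between P and Q: q·(-1) + (1−q)·3 = q·1 + (1−q)·(-3) ⟹ 3 + (-4)q = (-3) + 4q ⟹ q = 3/4.

p = 5/8, q = 3/4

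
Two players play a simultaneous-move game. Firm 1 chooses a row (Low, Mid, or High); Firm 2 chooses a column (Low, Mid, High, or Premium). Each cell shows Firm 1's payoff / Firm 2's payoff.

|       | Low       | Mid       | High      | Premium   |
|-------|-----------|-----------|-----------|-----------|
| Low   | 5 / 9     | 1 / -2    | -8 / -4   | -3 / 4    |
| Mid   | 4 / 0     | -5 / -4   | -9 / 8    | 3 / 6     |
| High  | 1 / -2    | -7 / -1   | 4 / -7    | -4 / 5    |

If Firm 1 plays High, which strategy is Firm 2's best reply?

With Firm 1 fixed at High, Firm 2's payoffs are: Low → -2, Mid → -1, High → -7, Premium → 5.
The maximum is 5, achieved by Premium.

Premium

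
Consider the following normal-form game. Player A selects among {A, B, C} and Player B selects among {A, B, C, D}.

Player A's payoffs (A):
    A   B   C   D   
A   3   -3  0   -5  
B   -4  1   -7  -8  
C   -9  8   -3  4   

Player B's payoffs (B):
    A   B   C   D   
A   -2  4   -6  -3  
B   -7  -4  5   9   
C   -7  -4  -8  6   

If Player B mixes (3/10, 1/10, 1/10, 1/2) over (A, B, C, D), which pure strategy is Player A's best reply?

Compute Player A's expected payoff from each pure strategy against the given mix.
A: (3/10)·3 + (1/10)·(-3) + (1/10)·0 + (1/2)·(-5) = -19/10
B: (3/10)·(-4) + (1/10)·1 + (1/10)·(-7) + (1/2)·(-8) = -29/5
C: (3/10)·(-9) + (1/10)·8 + (1/10)·(-3) + (1/2)·4 = -1/5
Highest expected payoff is -1/5, from C.

C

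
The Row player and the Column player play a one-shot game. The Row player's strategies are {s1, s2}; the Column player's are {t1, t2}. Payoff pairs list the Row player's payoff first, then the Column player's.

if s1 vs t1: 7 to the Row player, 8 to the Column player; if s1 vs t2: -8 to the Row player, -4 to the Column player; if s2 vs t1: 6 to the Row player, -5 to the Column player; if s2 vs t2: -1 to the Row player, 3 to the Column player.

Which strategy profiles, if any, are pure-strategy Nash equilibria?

Check mutual best responses: a cell is a NE iff neither player can gain by unilaterally deviating.
The Row player's best responses — vs t1: s1 (payoff 7); vs t2: s2 (payoff -1).
The Column player's best responses — vs s1: t1 (payoff 8); vs s2: t2 (payoff 3).
Mutual best responses occur at (s1, t1) and (s2, t2); at each, neither player gains by switching.

(s1, t1) and (s2, t2)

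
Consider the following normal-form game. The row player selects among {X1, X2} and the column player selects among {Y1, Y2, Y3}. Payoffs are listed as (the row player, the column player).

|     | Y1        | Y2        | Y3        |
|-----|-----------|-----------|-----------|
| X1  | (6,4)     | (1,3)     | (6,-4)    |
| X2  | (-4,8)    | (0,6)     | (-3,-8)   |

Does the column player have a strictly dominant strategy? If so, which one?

Y1

A strategy is strictly dominant if it gives the column player a strictly higher payoff than every other strategy, against every choice by the opponent.
Y1 strictly dominates: vs X1: 4 > each of {3, -4}; vs X2: 8 > each of {6, -8}.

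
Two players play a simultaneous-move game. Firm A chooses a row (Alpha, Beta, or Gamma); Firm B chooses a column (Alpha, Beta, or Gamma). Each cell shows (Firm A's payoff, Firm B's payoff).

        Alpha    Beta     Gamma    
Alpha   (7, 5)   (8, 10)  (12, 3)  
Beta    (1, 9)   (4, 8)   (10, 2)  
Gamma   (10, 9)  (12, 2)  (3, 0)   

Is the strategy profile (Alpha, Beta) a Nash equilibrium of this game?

No

Holding Firm B at Beta: Firm A gets 8 from Alpha but could get 12 by switching to Gamma. Firm A has a profitable deviation.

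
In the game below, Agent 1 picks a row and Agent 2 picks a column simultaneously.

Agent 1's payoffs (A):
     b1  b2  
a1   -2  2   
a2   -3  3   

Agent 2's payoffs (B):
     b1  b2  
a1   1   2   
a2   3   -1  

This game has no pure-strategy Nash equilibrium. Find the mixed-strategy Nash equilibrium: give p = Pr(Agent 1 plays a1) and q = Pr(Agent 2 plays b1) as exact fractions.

p = 4/5, q = 1/2

Each player's mixing probability is pinned down by making the *other* player indifferent.
Agent 2 indifferent between b1 and b2: p·1 + (1−p)·3 = p·2 + (1−p)·(-1) ⟹ 3 + (-2)p = (-1) + 3p ⟹ p = 4/5.
Agent 1 indifferent between a1 and a2: q·(-2) + (1−q)·2 = q·(-3) + (1−q)·3 ⟹ 2 + (-4)q = 3 + (-6)q ⟹ q = 1/2.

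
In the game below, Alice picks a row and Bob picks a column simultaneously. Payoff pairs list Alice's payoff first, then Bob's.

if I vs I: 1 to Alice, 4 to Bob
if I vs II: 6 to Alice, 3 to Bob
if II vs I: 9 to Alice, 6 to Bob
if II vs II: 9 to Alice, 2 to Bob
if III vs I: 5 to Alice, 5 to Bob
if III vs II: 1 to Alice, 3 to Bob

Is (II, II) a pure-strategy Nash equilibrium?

No

Holding Bob at II: Alice gets 9 from II, versus 6 from I, 1 from III. No profitable deviation for Alice.
Holding Alice at II: Bob gets 2 from II but could get 6 by switching to I. Bob has a profitable deviation.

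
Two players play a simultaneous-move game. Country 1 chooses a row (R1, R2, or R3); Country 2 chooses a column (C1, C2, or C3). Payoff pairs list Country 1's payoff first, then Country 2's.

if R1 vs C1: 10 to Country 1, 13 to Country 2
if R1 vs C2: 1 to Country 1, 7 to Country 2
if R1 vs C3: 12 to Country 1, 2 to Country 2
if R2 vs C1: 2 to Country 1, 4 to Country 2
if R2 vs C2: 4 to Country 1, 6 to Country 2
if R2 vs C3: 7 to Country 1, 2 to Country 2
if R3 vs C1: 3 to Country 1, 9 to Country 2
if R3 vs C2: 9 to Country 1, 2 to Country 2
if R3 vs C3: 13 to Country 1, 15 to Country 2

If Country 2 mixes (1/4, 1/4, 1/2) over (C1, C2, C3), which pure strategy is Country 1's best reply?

Country 1's best reply maximizes expected payoff against the mix.
R1: (1/4)·10 + (1/4)·1 + (1/2)·12 = 35/4
R2: (1/4)·2 + (1/4)·4 + (1/2)·7 = 5
R3: (1/4)·3 + (1/4)·9 + (1/2)·13 = 19/2
Highest expected payoff is 19/2, from R3.

R3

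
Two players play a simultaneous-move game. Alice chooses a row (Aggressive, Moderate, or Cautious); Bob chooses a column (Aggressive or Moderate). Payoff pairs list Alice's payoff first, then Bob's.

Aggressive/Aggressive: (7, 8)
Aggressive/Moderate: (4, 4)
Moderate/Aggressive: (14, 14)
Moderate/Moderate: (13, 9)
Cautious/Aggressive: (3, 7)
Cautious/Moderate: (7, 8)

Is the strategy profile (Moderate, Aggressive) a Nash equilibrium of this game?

Holding Bob at Aggressive: Alice gets 14 from Moderate, versus 7 from Aggressive, 3 from Cautious. No profitable deviation for Alice.
Holding Alice at Moderate: Bob gets 14 from Aggressive, versus 9 from Moderate. No profitable deviation for Bob either.

Yes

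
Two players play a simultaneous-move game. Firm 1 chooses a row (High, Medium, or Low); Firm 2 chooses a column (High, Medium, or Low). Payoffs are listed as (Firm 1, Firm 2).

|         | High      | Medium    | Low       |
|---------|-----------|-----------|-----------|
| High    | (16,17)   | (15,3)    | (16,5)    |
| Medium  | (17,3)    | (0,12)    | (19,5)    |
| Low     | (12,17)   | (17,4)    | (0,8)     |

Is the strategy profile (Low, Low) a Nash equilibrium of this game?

Holding Firm 2 at Low: Firm 1 gets 0 from Low but could get 19 by switching to Medium. Firm 1 has a profitable deviation.

No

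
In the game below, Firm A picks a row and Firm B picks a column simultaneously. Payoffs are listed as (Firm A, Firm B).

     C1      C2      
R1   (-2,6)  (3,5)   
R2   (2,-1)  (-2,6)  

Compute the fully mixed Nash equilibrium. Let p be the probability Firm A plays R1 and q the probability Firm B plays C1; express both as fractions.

In a mixed NE each player is indifferent between their pure strategies, so the opponent's mix sets the indifference.
Firm B indifferent between C1 and C2: p·6 + (1−p)·(-1) = p·5 + (1−p)·6 ⟹ (-1) + 7p = 6 + (-1)p ⟹ p = 7/8.
Firm A indifferent between R1 and R2: q·(-2) + (1−q)·3 = q·2 + (1−q)·(-2) ⟹ 3 + (-5)q = (-2) + 4q ⟹ q = 5/9.

p = 7/8, q = 5/9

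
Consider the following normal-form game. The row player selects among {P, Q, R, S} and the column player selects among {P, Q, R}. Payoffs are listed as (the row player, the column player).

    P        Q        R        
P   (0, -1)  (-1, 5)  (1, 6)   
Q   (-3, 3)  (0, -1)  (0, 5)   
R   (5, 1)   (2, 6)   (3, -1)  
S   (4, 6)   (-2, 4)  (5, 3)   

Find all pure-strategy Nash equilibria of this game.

(R, Q)

Check mutual best responses: a cell is a NE iff neither player can gain by unilaterally deviating.
The row player's best responses — vs P: R (payoff 5); vs Q: R (payoff 2); vs R: S (payoff 5).
The column player's best responses — vs P: R (payoff 6); vs Q: R (payoff 5); vs R: Q (payoff 6); vs S: P (payoff 6).
The only mutual best response is (R, Q); neither player gains by switching there.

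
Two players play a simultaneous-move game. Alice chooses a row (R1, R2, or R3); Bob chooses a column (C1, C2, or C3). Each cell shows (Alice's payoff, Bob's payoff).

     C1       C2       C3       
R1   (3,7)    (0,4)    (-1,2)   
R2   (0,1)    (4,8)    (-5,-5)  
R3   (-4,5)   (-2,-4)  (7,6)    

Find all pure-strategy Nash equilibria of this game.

Check mutual best responses: a cell is a NE iff neither player can gain by unilaterally deviating.
Alice's best responses — vs C1: R1 (payoff 3); vs C2: R2 (payoff 4); vs C3: R3 (payoff 7).
Bob's best responses — vs R1: C1 (payoff 7); vs R2: C2 (payoff 8); vs R3: C3 (payoff 6).
Mutual best responses occur at (R1, C1), (R2, C2), and (R3, C3); at each, neither player gains by switching.

(R1, C1), (R2, C2), and (R3, C3)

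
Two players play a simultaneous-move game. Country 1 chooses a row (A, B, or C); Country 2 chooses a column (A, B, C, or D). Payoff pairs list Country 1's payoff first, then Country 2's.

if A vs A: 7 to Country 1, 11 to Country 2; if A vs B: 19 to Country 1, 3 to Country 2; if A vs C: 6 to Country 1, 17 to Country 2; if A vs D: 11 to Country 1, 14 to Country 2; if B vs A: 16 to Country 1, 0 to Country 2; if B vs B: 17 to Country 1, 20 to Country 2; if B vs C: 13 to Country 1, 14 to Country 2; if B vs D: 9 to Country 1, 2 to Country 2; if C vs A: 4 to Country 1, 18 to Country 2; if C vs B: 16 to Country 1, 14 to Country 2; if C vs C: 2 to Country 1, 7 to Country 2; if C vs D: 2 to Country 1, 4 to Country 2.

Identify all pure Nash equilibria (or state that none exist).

None

Find each player's best response to every opponent strategy; NE are the intersections.
Country 1's best responses — vs A: B (payoff 16); vs B: A (payoff 19); vs C: B (payoff 13); vs D: A (payoff 11).
Country 2's best responses — vs A: C (payoff 17); vs B: B (payoff 20); vs C: A (payoff 18).
No cell has both players best-responding. For instance, Country 1's best reply to C is B, but against B Country 2 prefers B over C.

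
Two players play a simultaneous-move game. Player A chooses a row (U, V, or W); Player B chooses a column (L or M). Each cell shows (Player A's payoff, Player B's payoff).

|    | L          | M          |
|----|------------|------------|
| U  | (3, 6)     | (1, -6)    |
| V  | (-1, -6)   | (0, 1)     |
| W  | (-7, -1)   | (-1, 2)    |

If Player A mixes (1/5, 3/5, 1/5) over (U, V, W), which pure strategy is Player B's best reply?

M

Player B's best reply maximizes expected payoff against the mix.
L: (1/5)·6 + (3/5)·(-6) + (1/5)·(-1) = -13/5
M: (1/5)·(-6) + (3/5)·1 + (1/5)·2 = -1/5
Highest expected payoff is -1/5, from M.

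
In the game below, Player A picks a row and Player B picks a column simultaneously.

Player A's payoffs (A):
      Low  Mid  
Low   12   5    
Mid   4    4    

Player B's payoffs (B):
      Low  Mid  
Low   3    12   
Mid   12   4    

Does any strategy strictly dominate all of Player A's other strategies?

Low

Check whether one of Player A's strategies beats all alternatives regardless of what the opponent does.
Low strictly dominates: vs Low: 12 > 4; vs Mid: 5 > 4.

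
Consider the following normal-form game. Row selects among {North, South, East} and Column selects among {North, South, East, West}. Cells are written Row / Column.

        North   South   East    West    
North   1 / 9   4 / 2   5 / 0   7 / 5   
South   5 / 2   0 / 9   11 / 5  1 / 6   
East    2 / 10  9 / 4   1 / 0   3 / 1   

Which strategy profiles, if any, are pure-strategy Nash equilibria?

No pure-strategy Nash equilibrium

Check mutual best responses: a cell is a NE iff neither player can gain by unilaterally deviating.
Row's best responses — vs North: South (payoff 5); vs South: East (payoff 9); vs East: South (payoff 11); vs West: North (payoff 7).
Column's best responses — vs North: North (payoff 9); vs South: South (payoff 9); vs East: North (payoff 10).
No cell has both players best-responding. For instance, Row's best reply to South is East, but against East Column prefers North over South.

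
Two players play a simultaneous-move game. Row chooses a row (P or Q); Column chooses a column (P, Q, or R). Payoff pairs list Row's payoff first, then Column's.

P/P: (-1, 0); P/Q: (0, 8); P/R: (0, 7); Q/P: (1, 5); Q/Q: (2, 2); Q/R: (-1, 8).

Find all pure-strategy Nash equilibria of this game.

A profile is a Nash equilibrium when each player is best-responding to the other.
Row's best responses — vs P: Q (payoff 1); vs Q: Q (payoff 2); vs R: P (payoff 0).
Column's best responses — vs P: Q (payoff 8); vs Q: R (payoff 8).
No cell has both players best-responding. For instance, Row's best reply to Q is Q, but against Q Column prefers R over Q.

No pure-strategy Nash equilibrium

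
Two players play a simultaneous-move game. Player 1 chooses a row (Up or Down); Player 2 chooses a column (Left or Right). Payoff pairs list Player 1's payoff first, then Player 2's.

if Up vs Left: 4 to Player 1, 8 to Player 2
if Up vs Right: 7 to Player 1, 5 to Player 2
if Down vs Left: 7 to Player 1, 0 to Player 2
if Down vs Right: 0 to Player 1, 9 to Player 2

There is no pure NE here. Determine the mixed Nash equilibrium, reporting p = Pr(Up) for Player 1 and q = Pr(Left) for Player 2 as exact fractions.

In a mixed NE each player is indifferent between their pure strategies, so the opponent's mix sets the indifference.
Player 2 indifferent between Left and Right: p·8 + (1−p)·0 = p·5 + (1−p)·9 ⟹ 0 + 8p = 9 + (-4)p ⟹ p = 3/4.
Player 1 indifferent between Up and Down: q·4 + (1−q)·7 = q·7 + (1−q)·0 ⟹ 7 + (-3)q = 0 + 7q ⟹ q = 7/10.

p = 3/4, q = 7/10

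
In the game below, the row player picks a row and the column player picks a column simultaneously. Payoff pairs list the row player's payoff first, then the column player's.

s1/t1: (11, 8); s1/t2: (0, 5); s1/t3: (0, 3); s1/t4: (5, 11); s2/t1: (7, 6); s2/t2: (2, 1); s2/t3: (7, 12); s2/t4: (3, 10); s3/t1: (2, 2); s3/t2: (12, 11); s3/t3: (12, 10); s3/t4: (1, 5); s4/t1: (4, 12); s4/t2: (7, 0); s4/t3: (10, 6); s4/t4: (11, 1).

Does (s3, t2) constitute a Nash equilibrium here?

Holding the column player at t2: the row player gets 12 from s3, versus 0 from s1, 2 from s2, 7 from s4. No profitable deviation for the row player.
Holding the row player at s3: the column player gets 11 from t2, versus 2 from t1, 10 from t3, 5 from t4. No profitable deviation for the column player either.

Yes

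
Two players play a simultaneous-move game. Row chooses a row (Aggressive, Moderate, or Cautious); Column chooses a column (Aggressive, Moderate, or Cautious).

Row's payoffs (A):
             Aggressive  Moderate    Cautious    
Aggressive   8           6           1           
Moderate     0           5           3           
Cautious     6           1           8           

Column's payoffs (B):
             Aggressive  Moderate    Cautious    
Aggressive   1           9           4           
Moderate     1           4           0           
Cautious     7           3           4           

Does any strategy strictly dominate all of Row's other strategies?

No strictly dominant strategy

Check whether one of Row's strategies beats all alternatives regardless of what the opponent does.
Aggressive is not dominant: against Cautious, Moderate gives 3 > 1.
Moderate is not dominant: against Aggressive, Aggressive gives 8 > 0.
Cautious is not dominant: against Aggressive, Aggressive gives 8 > 6.
No single strategy is best against every opponent action.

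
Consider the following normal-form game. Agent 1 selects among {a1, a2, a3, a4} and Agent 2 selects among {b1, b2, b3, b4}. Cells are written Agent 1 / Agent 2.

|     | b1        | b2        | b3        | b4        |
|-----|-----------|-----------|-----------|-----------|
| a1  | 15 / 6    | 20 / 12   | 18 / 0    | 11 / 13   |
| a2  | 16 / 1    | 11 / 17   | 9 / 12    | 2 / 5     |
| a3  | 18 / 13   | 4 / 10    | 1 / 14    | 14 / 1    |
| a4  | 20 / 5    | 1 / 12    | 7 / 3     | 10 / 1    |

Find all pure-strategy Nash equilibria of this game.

Find each player's best response to every opponent strategy; NE are the intersections.
Agent 1's best responses — vs b1: a4 (payoff 20); vs b2: a1 (payoff 20); vs b3: a1 (payoff 18); vs b4: a3 (payoff 14).
Agent 2's best responses — vs a1: b4 (payoff 13); vs a2: b2 (payoff 17); vs a3: b3 (payoff 14); vs a4: b2 (payoff 12).
No cell has both players best-responding. For instance, Agent 1's best reply to b2 is a1, but against a1 Agent 2 prefers b4 over b2.

No pure-strategy Nash equilibrium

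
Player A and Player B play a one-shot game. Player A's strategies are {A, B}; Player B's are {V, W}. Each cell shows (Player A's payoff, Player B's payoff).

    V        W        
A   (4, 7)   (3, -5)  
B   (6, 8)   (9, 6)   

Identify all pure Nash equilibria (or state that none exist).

(B, V)

A profile is a Nash equilibrium when each player is best-responding to the other.
Player A's best responses — vs V: B (payoff 6); vs W: B (payoff 9).
Player B's best responses — vs A: V (payoff 7); vs B: V (payoff 8).
The only mutual best response is (B, V); neither player gains by switching there.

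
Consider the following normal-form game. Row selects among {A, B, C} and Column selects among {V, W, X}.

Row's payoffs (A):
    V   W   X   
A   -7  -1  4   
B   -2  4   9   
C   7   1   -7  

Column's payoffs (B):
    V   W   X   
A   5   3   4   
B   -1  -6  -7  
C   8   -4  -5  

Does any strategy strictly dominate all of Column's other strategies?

A strategy is strictly dominant if it gives Column a strictly higher payoff than every other strategy, against every choice by the opponent.
V strictly dominates: vs A: 5 > each of {3, 4}; vs B: -1 > each of {-6, -7}; vs C: 8 > each of {-4, -5}.

V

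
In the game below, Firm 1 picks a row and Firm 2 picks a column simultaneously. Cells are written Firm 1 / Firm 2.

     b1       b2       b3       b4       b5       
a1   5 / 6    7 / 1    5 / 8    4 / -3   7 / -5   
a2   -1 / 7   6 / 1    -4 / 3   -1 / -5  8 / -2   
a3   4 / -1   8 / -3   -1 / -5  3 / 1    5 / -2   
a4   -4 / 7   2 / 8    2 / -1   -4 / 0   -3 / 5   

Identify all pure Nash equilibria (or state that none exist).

(a1, b3)

A profile is a Nash equilibrium when each player is best-responding to the other.
Firm 1's best responses — vs b1: a1 (payoff 5); vs b2: a3 (payoff 8); vs b3: a1 (payoff 5); vs b4: a1 (payoff 4); vs b5: a2 (payoff 8).
Firm 2's best responses — vs a1: b3 (payoff 8); vs a2: b1 (payoff 7); vs a3: b4 (payoff 1); vs a4: b2 (payoff 8).
The only mutual best response is (a1, b3); neither player gains by switching there.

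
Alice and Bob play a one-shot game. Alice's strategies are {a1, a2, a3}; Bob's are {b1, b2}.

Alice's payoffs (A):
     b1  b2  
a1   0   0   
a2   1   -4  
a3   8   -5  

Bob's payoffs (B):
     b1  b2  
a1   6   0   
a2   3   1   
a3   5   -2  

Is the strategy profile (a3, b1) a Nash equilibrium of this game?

Yes

Holding Bob at b1: Alice gets 8 from a3, versus 0 from a1, 1 from a2. No profitable deviation for Alice.
Holding Alice at a3: Bob gets 5 from b1, versus -2 from b2. No profitable deviation for Bob either.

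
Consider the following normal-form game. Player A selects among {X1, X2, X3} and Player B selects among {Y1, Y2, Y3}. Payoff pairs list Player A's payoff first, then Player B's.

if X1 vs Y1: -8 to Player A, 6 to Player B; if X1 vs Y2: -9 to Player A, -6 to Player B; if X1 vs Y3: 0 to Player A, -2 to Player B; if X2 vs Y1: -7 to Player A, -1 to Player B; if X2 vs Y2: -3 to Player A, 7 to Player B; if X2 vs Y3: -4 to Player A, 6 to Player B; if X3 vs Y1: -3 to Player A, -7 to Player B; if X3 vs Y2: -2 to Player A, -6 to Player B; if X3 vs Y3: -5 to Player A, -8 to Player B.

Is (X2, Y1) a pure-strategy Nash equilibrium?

Holding Player B at Y1: Player A gets -7 from X2 but could get -3 by switching to X3. Player A has a profitable deviation.

No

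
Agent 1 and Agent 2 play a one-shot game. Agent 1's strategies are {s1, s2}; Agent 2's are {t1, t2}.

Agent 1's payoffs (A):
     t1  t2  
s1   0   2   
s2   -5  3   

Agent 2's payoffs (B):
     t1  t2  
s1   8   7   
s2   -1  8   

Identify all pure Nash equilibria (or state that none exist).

(s1, t1) and (s2, t2)

Check mutual best responses: a cell is a NE iff neither player can gain by unilaterally deviating.
Agent 1's best responses — vs t1: s1 (payoff 0); vs t2: s2 (payoff 3).
Agent 2's best responses — vs s1: t1 (payoff 8); vs s2: t2 (payoff 8).
Mutual best responses occur at (s1, t1) and (s2, t2); at each, neither player gains by switching.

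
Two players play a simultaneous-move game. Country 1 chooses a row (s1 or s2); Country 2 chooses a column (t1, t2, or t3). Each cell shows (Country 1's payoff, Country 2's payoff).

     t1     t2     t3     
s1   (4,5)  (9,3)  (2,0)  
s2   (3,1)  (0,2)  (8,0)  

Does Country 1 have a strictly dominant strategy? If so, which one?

No strictly dominant strategy

Check whether one of Country 1's strategies beats all alternatives regardless of what the opponent does.
s1 is not dominant: against t3, s2 gives 8 > 2.
s2 is not dominant: against t1, s1 gives 4 > 3.
No single strategy is best against every opponent action.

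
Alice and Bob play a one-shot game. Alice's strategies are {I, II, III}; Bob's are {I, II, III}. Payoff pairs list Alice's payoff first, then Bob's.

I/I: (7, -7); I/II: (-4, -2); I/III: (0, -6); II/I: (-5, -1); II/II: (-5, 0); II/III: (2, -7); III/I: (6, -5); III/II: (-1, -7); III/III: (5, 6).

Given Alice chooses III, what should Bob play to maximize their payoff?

III

With Alice fixed at III, Bob's payoffs are: I → -5, II → -7, III → 6.
The maximum is 6, achieved by III.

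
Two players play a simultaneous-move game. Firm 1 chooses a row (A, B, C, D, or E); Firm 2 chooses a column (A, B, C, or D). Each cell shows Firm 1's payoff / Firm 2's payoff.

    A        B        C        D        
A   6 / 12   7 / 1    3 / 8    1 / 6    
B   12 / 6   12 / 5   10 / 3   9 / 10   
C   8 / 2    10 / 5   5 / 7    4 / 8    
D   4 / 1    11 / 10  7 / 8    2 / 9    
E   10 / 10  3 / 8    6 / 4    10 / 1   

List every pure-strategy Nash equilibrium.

Find each player's best response to every opponent strategy; NE are the intersections.
Firm 1's best responses — vs A: B (payoff 12); vs B: B (payoff 12); vs C: B (payoff 10); vs D: E (payoff 10).
Firm 2's best responses — vs A: A (payoff 12); vs B: D (payoff 10); vs C: D (payoff 8); vs D: B (payoff 10); vs E: A (payoff 10).
No cell has both players best-responding. For instance, Firm 1's best reply to A is B, but against B Firm 2 prefers D over A.

None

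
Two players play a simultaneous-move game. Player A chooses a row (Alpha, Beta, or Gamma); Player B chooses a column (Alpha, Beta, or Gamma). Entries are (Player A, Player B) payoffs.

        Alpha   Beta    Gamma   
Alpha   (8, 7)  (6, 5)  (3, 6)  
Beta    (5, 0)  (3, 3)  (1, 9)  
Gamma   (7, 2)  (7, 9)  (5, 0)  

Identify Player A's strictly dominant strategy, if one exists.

Check whether one of Player A's strategies beats all alternatives regardless of what the opponent does.
Alpha is not dominant: against Beta, Gamma gives 7 > 6.
Beta is not dominant: against Alpha, Alpha gives 8 > 5.
Gamma is not dominant: against Alpha, Alpha gives 8 > 7.
No single strategy is best against every opponent action.

No strictly dominant strategy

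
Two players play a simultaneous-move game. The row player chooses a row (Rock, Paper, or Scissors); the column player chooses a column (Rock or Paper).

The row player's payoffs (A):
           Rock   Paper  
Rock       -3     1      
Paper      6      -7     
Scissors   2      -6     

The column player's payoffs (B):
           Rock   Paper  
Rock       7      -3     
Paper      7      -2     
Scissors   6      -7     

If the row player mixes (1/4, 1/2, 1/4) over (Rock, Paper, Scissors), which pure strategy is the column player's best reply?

Compute the column player's expected payoff from each pure strategy against the given mix.
Rock: (1/4)·7 + (1/2)·7 + (1/4)·6 = 27/4
Paper: (1/4)·(-3) + (1/2)·(-2) + (1/4)·(-7) = -7/2
Highest expected payoff is 27/4, from Rock.

Rock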